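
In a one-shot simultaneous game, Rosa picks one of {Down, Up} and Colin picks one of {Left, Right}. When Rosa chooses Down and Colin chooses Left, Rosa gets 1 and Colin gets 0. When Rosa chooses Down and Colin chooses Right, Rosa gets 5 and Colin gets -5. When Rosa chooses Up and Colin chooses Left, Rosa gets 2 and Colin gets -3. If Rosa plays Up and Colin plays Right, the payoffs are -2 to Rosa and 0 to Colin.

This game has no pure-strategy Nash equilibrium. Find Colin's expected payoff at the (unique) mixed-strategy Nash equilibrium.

-15/8

For Colin to be willing to mix, Colin must be indifferent between Left and Right, which pins down Rosa's mix.
  Colin's payoff to Left: p·0 + (1−p)·(-3) = 3p - 3
  Colin's payoff to Right: p·(-5) + (1−p)·0 = -5p
  3p - 3 = -5p  ⇒  8p = 3  ⇒  p = 3/8.
At equilibrium Colin is indifferent across columns, so Colin's payoff equals the payoff from Left: (3/8)·0 + (5/8)·(-3) = -15/8.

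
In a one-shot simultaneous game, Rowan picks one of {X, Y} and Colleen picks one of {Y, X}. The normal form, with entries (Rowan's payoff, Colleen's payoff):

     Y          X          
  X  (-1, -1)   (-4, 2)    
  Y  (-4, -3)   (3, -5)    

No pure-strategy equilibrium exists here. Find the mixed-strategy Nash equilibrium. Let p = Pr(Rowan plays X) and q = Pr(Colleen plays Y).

p = 2/5, q = 7/10

In a mixed equilibrium Colleen is indifferent between Y and X; this condition fixes p.
  Colleen's payoff from Y: p·(-1) + (1−p)·(-3) = 2p - 3
  Colleen's payoff from X: p·2 + (1−p)·(-5) = 7p - 5
  2p - 3 = 7p - 5  ⇒  -5p = -2  ⇒  p = 2/5.
In a mixed equilibrium Rowan is indifferent between X and Y; this condition fixes q.
  Rowan's payoff from X: q·(-1) + (1−q)·(-4) = 3q - 4
  Rowan's payoff from Y: q·(-4) + (1−q)·3 = -7q + 3
  3q - 4 = -7q + 3  ⇒  10q = 7  ⇒  q = 7/10.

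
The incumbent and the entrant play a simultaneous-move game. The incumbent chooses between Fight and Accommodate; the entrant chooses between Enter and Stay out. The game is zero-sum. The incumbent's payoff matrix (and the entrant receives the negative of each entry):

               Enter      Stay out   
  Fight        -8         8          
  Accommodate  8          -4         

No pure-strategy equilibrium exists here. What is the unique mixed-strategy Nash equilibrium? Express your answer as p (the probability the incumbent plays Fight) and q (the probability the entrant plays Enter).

p = 3/7, q = 3/7

Set the entrant's expected payoff from Enter equal to that from Stay out:
  the entrant's expected payoff from Enter: p·8 + (1−p)·(-8) = 16p - 8
  the entrant's expected payoff from Stay out: p·(-8) + (1−p)·4 = -12p + 4
  16p - 8 = -12p + 4  ⇒  28p = 12  ⇒  p = 3/7.
Set the incumbent's expected payoff from Fight equal to that from Accommodate:
  the incumbent's payoff to Fight: q·(-8) + (1−q)·8 = -16q + 8
  the incumbent's payoff to Accommodate: q·8 + (1−q)·(-4) = 12q - 4
  -16q + 8 = 12q - 4  ⇒  -28q = -12  ⇒  q = 3/7.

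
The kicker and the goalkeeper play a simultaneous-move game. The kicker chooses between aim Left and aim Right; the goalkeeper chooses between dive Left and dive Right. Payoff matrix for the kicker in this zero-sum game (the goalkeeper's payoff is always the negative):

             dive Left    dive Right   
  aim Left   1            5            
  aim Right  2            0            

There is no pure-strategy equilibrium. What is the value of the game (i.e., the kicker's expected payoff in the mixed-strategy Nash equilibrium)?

v = 5/3

In a mixed equilibrium the kicker is indifferent between aim Left and aim Right; this condition fixes q.
  the kicker's payoff to aim Left: q·1 + (1−q)·5 = -4q + 5
  the kicker's payoff to aim Right: q·2 + (1−q)·0 = 2q
  -4q + 5 = 2q  ⇒  -6q = -5  ⇒  q = 5/6.
The value is the kicker's expected payoff against this mix (using aim Left): (5/6)·1 + (1/6)·5 = 5/3.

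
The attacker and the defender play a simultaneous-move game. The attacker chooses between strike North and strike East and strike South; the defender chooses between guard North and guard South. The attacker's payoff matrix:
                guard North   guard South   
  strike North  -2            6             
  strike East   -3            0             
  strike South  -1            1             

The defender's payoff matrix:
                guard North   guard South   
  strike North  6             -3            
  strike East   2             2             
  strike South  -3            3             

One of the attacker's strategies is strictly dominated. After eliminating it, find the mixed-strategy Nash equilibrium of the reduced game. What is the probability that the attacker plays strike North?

The attacker's strategy strike East is strictly dominated by strike South: -1 > -3 and 1 > 0. Eliminate strike East.
In a mixed equilibrium the defender is indifferent between guard North and guard South; this condition fixes p.
  the defender's expected payoff from guard North: p·6 + (1−p)·(-3) = 9p - 3
  the defender's expected payoff from guard South: p·(-3) + (1−p)·3 = -6p + 3
  9p - 3 = -6p + 3  ⇒  15p = 6  ⇒  p = 2/5.

p = 2/5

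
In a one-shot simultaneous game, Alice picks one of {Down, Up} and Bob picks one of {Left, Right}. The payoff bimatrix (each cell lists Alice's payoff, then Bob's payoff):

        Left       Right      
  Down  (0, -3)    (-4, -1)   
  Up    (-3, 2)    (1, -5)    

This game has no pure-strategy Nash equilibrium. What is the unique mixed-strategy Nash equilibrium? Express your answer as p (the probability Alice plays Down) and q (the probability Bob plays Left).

p = 7/9, q = 5/8

Bob's indifference between Left and Right determines Alice's mixing probability p:
  Bob's payoff to Left: p·(-3) + (1−p)·2 = -5p + 2
  Bob's payoff to Right: p·(-1) + (1−p)·(-5) = 4p - 5
  -5p + 2 = 4p - 5  ⇒  -9p = -7  ⇒  p = 7/9.
In a mixed equilibrium Alice is indifferent between Down and Up; this condition fixes q.
  Alice's payoff to Down: q·0 + (1−q)·(-4) = 4q - 4
  Alice's payoff to Up: q·(-3) + (1−q)·1 = -4q + 1
  4q - 4 = -4q + 1  ⇒  8q = 5  ⇒  q = 5/8.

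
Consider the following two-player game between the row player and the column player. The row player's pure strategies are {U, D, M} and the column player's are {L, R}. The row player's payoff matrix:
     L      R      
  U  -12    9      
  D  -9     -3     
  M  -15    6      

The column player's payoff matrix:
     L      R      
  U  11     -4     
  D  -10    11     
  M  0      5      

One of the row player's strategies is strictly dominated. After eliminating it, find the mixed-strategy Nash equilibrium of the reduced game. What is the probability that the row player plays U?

p = 7/12

The row player's strategy M is strictly dominated by U: -12 > -15 and 9 > 6. Eliminate M.
In a mixed equilibrium the column player is indifferent between L and R; this condition fixes p.
  the column player's payoff to L: p·11 + (1−p)·(-10) = 21p - 10
  the column player's payoff to R: p·(-4) + (1−p)·11 = -15p + 11
  21p - 10 = -15p + 11  ⇒  36p = 21  ⇒  p = 7/12.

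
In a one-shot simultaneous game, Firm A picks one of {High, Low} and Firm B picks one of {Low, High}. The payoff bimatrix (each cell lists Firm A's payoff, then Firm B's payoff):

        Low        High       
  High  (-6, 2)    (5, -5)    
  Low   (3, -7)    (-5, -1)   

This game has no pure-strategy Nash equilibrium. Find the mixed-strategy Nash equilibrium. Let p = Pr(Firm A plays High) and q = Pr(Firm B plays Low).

p = 6/13, q = 10/19

Firm B's indifference between Low and High determines Firm A's mixing probability p:
  Firm B's payoff to Low: p·2 + (1−p)·(-7) = 9p - 7
  Firm B's payoff to High: p·(-5) + (1−p)·(-1) = -4p - 1
  9p - 7 = -4p - 1  ⇒  13p = 6  ⇒  p = 6/13.
For Firm A to be willing to mix, Firm A must be indifferent between High and Low, which pins down Firm B's mix.
  Firm A's payoff to High: q·(-6) + (1−q)·5 = -11q + 5
  Firm A's payoff to Low: q·3 + (1−q)·(-5) = 8q - 5
  -11q + 5 = 8q - 5  ⇒  -19q = -10  ⇒  q = 10/19.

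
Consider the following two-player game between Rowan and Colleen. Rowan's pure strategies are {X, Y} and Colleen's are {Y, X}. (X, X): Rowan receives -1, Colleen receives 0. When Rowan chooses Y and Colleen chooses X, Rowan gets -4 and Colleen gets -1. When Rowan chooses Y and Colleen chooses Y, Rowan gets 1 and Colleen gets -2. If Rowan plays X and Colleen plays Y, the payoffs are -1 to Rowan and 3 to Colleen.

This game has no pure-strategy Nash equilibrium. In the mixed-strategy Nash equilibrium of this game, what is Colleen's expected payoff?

-3/4

For Colleen to be willing to mix, Colleen must be indifferent between Y and X, which pins down Rowan's mix.
  Colleen's payoff from Y: p·3 + (1−p)·(-2) = 5p - 2
  Colleen's payoff from X: p·0 + (1−p)·(-1) = p - 1
  5p - 2 = p - 1  ⇒  4p = 1  ⇒  p = 1/4.
At equilibrium Colleen is indifferent across columns, so Colleen's payoff equals the payoff from Y: (1/4)·3 + (3/4)·(-2) = -3/4.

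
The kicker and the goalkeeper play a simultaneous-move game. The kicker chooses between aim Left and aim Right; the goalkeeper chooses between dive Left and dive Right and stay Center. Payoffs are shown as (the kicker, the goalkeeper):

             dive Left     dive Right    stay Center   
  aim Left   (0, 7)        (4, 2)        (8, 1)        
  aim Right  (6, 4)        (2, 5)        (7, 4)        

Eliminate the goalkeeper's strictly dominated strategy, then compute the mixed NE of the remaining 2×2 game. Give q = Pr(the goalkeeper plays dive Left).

q = 1/4

The goalkeeper's strategy stay Center is strictly dominated by dive Right: 2 > 1 and 5 > 4. Eliminate stay Center.
In a mixed equilibrium the kicker is indifferent between aim Left and aim Right; this condition fixes q.
  the kicker's payoff from aim Left: q·0 + (1−q)·4 = -4q + 4
  the kicker's payoff from aim Right: q·6 + (1−q)·2 = 4q + 2
  -4q + 4 = 4q + 2  ⇒  -8q = -2  ⇒  q = 1/4.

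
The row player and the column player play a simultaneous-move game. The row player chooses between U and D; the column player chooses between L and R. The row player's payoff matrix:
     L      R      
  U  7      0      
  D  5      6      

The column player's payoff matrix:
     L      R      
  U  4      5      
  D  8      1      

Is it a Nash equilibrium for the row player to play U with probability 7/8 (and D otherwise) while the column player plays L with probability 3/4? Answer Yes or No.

Check the column player's indifference given the row player's mix p = 7/8:
  payoff from L = 9/2; payoff from R = 9/2 — equal.
Check the row player's indifference given the column player's mix q = 3/4:
  payoff from U = 21/4; payoff from D = 21/4 — equal.
Both players are indifferent, so neither can profitably deviate.

Yes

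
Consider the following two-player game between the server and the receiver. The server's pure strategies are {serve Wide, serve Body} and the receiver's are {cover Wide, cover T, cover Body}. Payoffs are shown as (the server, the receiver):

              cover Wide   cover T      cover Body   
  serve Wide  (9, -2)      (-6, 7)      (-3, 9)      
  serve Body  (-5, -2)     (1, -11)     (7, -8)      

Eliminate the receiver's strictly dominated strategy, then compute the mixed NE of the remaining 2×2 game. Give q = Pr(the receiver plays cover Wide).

q = 5/12

The receiver's strategy cover T is strictly dominated by cover Body: 9 > 7 and -8 > -11. Eliminate cover T.
Set the server's expected payoff from serve Wide equal to that from serve Body:
  the server's payoff from serve Wide: q·9 + (1−q)·(-3) = 12q - 3
  the server's payoff from serve Body: q·(-5) + (1−q)·7 = -12q + 7
  12q - 3 = -12q + 7  ⇒  24q = 10  ⇒  q = 5/12.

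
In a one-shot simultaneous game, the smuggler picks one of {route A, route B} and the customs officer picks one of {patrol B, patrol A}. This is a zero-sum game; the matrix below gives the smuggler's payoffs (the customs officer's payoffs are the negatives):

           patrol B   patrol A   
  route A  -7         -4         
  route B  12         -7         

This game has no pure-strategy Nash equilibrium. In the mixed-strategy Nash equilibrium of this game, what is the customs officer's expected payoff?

97/22

For the customs officer to be willing to mix, the customs officer must be indifferent between patrol B and patrol A, which pins down the smuggler's mix.
  the customs officer's payoff from patrol B: p·7 + (1−p)·(-12) = 19p - 12
  the customs officer's payoff from patrol A: p·4 + (1−p)·7 = -3p + 7
  19p - 12 = -3p + 7  ⇒  22p = 19  ⇒  p = 19/22.
At equilibrium the customs officer is indifferent across columns, so the customs officer's payoff equals the payoff from patrol B: (19/22)·7 + (3/22)·(-12) = 97/22.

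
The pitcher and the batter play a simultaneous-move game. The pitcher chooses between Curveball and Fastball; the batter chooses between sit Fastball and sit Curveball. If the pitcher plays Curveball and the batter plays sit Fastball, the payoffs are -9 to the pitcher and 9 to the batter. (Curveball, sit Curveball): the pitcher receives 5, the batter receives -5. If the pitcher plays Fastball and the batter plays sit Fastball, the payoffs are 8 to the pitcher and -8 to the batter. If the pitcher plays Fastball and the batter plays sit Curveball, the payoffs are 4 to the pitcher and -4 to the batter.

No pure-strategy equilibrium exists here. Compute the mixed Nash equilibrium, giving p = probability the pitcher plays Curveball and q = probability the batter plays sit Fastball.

p = 2/9, q = 1/18

In a mixed equilibrium the batter is indifferent between sit Fastball and sit Curveball; this condition fixes p.
  the batter's payoff from sit Fastball: p·9 + (1−p)·(-8) = 17p - 8
  the batter's payoff from sit Curveball: p·(-5) + (1−p)·(-4) = -p - 4
  17p - 8 = -p - 4  ⇒  18p = 4  ⇒  p = 2/9.
In a mixed equilibrium the pitcher is indifferent between Curveball and Fastball; this condition fixes q.
  the pitcher's payoff from Curveball: q·(-9) + (1−q)·5 = -14q + 5
  the pitcher's payoff from Fastball: q·8 + (1−q)·4 = 4q + 4
  -14q + 5 = 4q + 4  ⇒  -18q = -1  ⇒  q = 1/18.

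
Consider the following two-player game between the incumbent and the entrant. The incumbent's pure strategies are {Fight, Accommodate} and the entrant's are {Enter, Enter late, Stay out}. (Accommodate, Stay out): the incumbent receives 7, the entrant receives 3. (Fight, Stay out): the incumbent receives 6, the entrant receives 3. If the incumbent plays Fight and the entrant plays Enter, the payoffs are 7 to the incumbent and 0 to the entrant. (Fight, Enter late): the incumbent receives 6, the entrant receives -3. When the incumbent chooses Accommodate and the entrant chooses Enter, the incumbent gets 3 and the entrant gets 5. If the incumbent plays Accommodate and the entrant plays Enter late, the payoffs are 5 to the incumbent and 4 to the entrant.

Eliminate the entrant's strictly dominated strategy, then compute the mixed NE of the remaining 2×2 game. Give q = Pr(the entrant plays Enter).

q = 1/5

The entrant's strategy Enter late is strictly dominated by Enter: 0 > -3 and 5 > 4. Eliminate Enter late.
For the incumbent to be willing to mix, the incumbent must be indifferent between Fight and Accommodate, which pins down the entrant's mix.
  the incumbent's expected payoff from Fight: q·7 + (1−q)·6 = q + 6
  the incumbent's expected payoff from Accommodate: q·3 + (1−q)·7 = -4q + 7
  q + 6 = -4q + 7  ⇒  5q = 1  ⇒  q = 1/5.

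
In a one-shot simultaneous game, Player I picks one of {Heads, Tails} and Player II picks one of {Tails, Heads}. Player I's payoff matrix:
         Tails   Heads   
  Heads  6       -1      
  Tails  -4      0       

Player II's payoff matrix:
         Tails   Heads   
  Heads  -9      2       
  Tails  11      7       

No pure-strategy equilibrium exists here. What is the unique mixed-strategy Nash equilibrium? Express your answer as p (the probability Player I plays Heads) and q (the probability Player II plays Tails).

p = 4/15, q = 1/11

For Player II to be willing to mix, Player II must be indifferent between Tails and Heads, which pins down Player I's mix.
  Player II's payoff from Tails: p·(-9) + (1−p)·11 = -20p + 11
  Player II's payoff from Heads: p·2 + (1−p)·7 = -5p + 7
  -20p + 11 = -5p + 7  ⇒  -15p = -4  ⇒  p = 4/15.
Player II's mix must leave Player I indifferent between Heads and Tails.
  Player I's expected payoff from Heads: q·6 + (1−q)·(-1) = 7q - 1
  Player I's expected payoff from Tails: q·(-4) + (1−q)·0 = -4q
  7q - 1 = -4q  ⇒  11q = 1  ⇒  q = 1/11.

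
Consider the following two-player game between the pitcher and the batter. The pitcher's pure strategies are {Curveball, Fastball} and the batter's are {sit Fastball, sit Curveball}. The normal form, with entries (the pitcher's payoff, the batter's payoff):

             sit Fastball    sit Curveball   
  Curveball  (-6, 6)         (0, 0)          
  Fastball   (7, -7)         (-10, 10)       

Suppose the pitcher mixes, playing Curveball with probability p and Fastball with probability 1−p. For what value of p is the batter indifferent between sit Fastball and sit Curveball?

Set the batter's expected payoff from sit Fastball equal to that from sit Curveball:
  the batter's payoff from sit Fastball: p·6 + (1−p)·(-7) = 13p - 7
  the batter's payoff from sit Curveball: p·0 + (1−p)·10 = -10p + 10
  13p - 7 = -10p + 10  ⇒  23p = 17  ⇒  p = 17/23.

p = 17/23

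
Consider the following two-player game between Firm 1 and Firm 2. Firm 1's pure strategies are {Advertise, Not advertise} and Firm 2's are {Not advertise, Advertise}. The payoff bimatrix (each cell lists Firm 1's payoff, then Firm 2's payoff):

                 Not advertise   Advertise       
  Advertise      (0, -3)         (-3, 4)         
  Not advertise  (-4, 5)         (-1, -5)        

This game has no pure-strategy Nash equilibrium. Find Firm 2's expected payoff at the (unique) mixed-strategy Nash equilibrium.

5/17

Firm 2's indifference between Not advertise and Advertise determines Firm 1's mixing probability p:
  Firm 2's payoff from Not advertise: p·(-3) + (1−p)·5 = -8p + 5
  Firm 2's payoff from Advertise: p·4 + (1−p)·(-5) = 9p - 5
  -8p + 5 = 9p - 5  ⇒  -17p = -10  ⇒  p = 10/17.
At equilibrium Firm 2 is indifferent across columns, so Firm 2's payoff equals the payoff from Not advertise: (10/17)·(-3) + (7/17)·5 = 5/17.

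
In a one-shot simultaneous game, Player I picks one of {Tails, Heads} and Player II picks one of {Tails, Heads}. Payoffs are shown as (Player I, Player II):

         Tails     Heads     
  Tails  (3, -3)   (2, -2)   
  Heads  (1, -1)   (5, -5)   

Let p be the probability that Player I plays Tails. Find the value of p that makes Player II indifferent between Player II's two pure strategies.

p = 4/5

Set Player II's expected payoff from Tails equal to that from Heads:
  Player II's payoff to Tails: p·(-3) + (1−p)·(-1) = -2p - 1
  Player II's payoff to Heads: p·(-2) + (1−p)·(-5) = 3p - 5
  -2p - 1 = 3p - 5  ⇒  -5p = -4  ⇒  p = 4/5.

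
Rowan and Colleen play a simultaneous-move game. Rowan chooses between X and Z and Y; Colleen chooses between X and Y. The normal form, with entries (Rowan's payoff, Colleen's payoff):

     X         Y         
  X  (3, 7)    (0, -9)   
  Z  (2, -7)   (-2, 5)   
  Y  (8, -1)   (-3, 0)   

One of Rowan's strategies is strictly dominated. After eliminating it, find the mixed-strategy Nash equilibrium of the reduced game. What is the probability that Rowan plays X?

Rowan's strategy Z is strictly dominated by X: 3 > 2 and 0 > -2. Eliminate Z.
Set Colleen's expected payoff from X equal to that from Y:
  Colleen's payoff from X: p·7 + (1−p)·(-1) = 8p - 1
  Colleen's payoff from Y: p·(-9) + (1−p)·0 = -9p
  8p - 1 = -9p  ⇒  17p = 1  ⇒  p = 1/17.

p = 1/17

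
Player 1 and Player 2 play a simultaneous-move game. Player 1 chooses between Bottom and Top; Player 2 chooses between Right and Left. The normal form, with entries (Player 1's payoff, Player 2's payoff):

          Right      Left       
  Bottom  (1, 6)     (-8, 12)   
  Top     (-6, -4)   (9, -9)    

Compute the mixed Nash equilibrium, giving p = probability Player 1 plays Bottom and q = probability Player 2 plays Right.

p = 5/11, q = 17/24

For Player 2 to be willing to mix, Player 2 must be indifferent between Right and Left, which pins down Player 1's mix.
  Player 2's expected payoff from Right: p·6 + (1−p)·(-4) = 10p - 4
  Player 2's expected payoff from Left: p·12 + (1−p)·(-9) = 21p - 9
  10p - 4 = 21p - 9  ⇒  -11p = -5  ⇒  p = 5/11.
Player 2's mix must leave Player 1 indifferent between Bottom and Top.
  Player 1's payoff to Bottom: q·1 + (1−q)·(-8) = 9q - 8
  Player 1's payoff to Top: q·(-6) + (1−q)·9 = -15q + 9
  9q - 8 = -15q + 9  ⇒  24q = 17  ⇒  q = 17/24.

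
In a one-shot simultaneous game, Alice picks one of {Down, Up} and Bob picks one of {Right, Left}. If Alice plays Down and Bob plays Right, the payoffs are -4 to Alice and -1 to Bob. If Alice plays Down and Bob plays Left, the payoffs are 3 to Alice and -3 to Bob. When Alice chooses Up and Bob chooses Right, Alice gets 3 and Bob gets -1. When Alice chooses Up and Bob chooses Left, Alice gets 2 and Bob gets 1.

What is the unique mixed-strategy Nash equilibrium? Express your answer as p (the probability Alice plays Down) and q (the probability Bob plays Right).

p = 1/2, q = 1/8

Bob's indifference between Right and Left determines Alice's mixing probability p:
  Bob's payoff from Right: p·(-1) + (1−p)·(-1) = -1
  Bob's payoff from Left: p·(-3) + (1−p)·1 = -4p + 1
  -1 = -4p + 1  ⇒  4p = 2  ⇒  p = 1/2.
For Alice to be willing to mix, Alice must be indifferent between Down and Up, which pins down Bob's mix.
  Alice's payoff from Down: q·(-4) + (1−q)·3 = -7q + 3
  Alice's payoff from Up: q·3 + (1−q)·2 = q + 2
  -7q + 3 = q + 2  ⇒  -8q = -1  ⇒  q = 1/8.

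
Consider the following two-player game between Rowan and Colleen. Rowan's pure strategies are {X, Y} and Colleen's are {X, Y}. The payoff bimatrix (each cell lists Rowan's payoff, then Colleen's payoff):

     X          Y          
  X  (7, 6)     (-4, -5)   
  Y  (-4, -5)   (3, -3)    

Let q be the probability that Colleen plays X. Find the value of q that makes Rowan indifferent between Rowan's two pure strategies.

q = 7/18

Rowan's indifference between X and Y determines Colleen's mixing probability q:
  Rowan's expected payoff from X: q·7 + (1−q)·(-4) = 11q - 4
  Rowan's expected payoff from Y: q·(-4) + (1−q)·3 = -7q + 3
  11q - 4 = -7q + 3  ⇒  18q = 7  ⇒  q = 7/18.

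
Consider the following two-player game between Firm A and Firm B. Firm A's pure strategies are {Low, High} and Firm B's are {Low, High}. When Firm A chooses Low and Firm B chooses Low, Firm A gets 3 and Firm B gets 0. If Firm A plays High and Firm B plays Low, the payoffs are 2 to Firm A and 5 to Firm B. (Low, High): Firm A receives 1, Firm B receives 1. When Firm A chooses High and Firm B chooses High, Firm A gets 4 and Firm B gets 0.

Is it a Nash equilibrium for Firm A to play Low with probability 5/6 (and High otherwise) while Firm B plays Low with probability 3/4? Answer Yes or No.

Check Firm B's indifference given Firm A's mix p = 5/6:
  payoff from Low = 5/6; payoff from High = 5/6 — equal.
Check Firm A's indifference given Firm B's mix q = 3/4:
  payoff from Low = 5/2; payoff from High = 5/2 — equal.
Both players are indifferent, so neither can profitably deviate.

Yes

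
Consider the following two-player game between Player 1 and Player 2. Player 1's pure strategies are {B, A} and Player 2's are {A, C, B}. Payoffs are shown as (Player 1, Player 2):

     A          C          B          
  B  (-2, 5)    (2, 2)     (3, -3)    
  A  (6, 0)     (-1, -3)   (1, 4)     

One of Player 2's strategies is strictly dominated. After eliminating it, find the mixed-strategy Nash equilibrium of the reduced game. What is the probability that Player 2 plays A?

q = 1/5

Player 2's strategy C is strictly dominated by A: 5 > 2 and 0 > -3. Eliminate C.
Player 2's mix must leave Player 1 indifferent between B and A.
  Player 1's expected payoff from B: q·(-2) + (1−q)·3 = -5q + 3
  Player 1's expected payoff from A: q·6 + (1−q)·1 = 5q + 1
  -5q + 3 = 5q + 1  ⇒  -10q = -2  ⇒  q = 1/5.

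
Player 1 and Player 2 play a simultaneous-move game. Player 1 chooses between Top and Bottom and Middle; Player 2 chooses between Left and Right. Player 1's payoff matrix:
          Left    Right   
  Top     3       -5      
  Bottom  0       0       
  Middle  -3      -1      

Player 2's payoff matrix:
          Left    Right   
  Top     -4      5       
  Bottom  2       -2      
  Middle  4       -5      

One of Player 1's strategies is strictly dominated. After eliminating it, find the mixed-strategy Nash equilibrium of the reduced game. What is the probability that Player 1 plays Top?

Player 1's strategy Middle is strictly dominated by Bottom: 0 > -3 and 0 > -1. Eliminate Middle.
Set Player 2's expected payoff from Left equal to that from Right:
  Player 2's payoff from Left: p·(-4) + (1−p)·2 = -6p + 2
  Player 2's payoff from Right: p·5 + (1−p)·(-2) = 7p - 2
  -6p + 2 = 7p - 2  ⇒  -13p = -4  ⇒  p = 4/13.

p = 4/13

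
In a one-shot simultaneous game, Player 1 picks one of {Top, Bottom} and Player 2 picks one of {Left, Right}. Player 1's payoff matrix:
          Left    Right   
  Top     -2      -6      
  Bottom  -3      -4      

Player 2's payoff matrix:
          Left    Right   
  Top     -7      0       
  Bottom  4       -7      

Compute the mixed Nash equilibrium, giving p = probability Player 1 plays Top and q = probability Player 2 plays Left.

p = 11/18, q = 2/3

Player 1's mix must leave Player 2 indifferent between Left and Right.
  Player 2's payoff to Left: p·(-7) + (1−p)·4 = -11p + 4
  Player 2's payoff to Right: p·0 + (1−p)·(-7) = 7p - 7
  -11p + 4 = 7p - 7  ⇒  -18p = -11  ⇒  p = 11/18.
Player 1's indifference between Top and Bottom determines Player 2's mixing probability q:
  Player 1's payoff from Top: q·(-2) + (1−q)·(-6) = 4q - 6
  Player 1's payoff from Bottom: q·(-3) + (1−q)·(-4) = q - 4
  4q - 6 = q - 4  ⇒  3q = 2  ⇒  q = 2/3.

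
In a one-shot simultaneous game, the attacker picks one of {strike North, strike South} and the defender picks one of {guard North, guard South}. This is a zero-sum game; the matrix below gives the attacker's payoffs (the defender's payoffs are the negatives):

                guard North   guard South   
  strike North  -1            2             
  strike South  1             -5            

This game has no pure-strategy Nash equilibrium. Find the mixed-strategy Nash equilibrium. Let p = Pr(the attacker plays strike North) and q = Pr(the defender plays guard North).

The attacker's mix must leave the defender indifferent between guard North and guard South.
  the defender's payoff from guard North: p·1 + (1−p)·(-1) = 2p - 1
  the defender's payoff from guard South: p·(-2) + (1−p)·5 = -7p + 5
  2p - 1 = -7p + 5  ⇒  9p = 6  ⇒  p = 2/3.
In a mixed equilibrium the attacker is indifferent between strike North and strike South; this condition fixes q.
  the attacker's payoff to strike North: q·(-1) + (1−q)·2 = -3q + 2
  the attacker's payoff to strike South: q·1 + (1−q)·(-5) = 6q - 5
  -3q + 2 = 6q - 5  ⇒  -9q = -7  ⇒  q = 7/9.

p = 2/3, q = 7/9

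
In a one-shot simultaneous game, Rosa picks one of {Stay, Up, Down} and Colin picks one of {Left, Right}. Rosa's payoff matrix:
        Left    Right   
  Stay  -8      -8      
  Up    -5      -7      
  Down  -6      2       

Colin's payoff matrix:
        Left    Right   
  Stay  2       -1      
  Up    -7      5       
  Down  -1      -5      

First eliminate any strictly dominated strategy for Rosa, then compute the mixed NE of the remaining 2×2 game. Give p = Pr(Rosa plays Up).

p = 1/4

Rosa's strategy Stay is strictly dominated by Up: -5 > -8 and -7 > -8. Eliminate Stay.
In a mixed equilibrium Colin is indifferent between Left and Right; this condition fixes p.
  Colin's payoff from Left: p·(-7) + (1−p)·(-1) = -6p - 1
  Colin's payoff from Right: p·5 + (1−p)·(-5) = 10p - 5
  -6p - 1 = 10p - 5  ⇒  -16p = -4  ⇒  p = 1/4.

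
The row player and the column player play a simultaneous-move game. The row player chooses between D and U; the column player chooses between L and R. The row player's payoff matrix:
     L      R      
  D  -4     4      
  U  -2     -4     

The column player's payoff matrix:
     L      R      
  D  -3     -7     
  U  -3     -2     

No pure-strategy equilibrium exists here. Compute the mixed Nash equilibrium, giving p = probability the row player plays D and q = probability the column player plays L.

In a mixed equilibrium the column player is indifferent between L and R; this condition fixes p.
  the column player's payoff to L: p·(-3) + (1−p)·(-3) = -3
  the column player's payoff to R: p·(-7) + (1−p)·(-2) = -5p - 2
  -3 = -5p - 2  ⇒  5p = 1  ⇒  p = 1/5.
In a mixed equilibrium the row player is indifferent between D and U; this condition fixes q.
  the row player's payoff to D: q·(-4) + (1−q)·4 = -8q + 4
  the row player's payoff to U: q·(-2) + (1−q)·(-4) = 2q - 4
  -8q + 4 = 2q - 4  ⇒  -10q = -8  ⇒  q = 4/5.

p = 1/5, q = 4/5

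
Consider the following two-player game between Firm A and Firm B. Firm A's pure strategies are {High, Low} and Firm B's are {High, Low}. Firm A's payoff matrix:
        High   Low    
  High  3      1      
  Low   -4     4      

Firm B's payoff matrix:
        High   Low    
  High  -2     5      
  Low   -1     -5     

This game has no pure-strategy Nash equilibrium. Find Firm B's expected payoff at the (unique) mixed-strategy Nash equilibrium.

Firm A's mix must leave Firm B indifferent between High and Low.
  Firm B's payoff from High: p·(-2) + (1−p)·(-1) = -p - 1
  Firm B's payoff from Low: p·5 + (1−p)·(-5) = 10p - 5
  -p - 1 = 10p - 5  ⇒  -11p = -4  ⇒  p = 4/11.
At equilibrium Firm B is indifferent across columns, so Firm B's payoff equals the payoff from High: (4/11)·(-2) + (7/11)·(-1) = -15/11.

-15/11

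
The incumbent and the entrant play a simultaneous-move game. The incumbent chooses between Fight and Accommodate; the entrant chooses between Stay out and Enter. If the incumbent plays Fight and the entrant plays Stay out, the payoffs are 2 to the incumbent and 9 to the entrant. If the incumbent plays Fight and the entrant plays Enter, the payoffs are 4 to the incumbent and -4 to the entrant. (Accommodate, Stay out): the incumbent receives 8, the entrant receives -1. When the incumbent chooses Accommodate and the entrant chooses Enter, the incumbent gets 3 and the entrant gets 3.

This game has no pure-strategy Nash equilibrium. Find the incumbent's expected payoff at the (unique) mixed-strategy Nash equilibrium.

26/7

For the incumbent to be willing to mix, the incumbent must be indifferent between Fight and Accommodate, which pins down the entrant's mix.
  the incumbent's payoff from Fight: q·2 + (1−q)·4 = -2q + 4
  the incumbent's payoff from Accommodate: q·8 + (1−q)·3 = 5q + 3
  -2q + 4 = 5q + 3  ⇒  -7q = -1  ⇒  q = 1/7.
At equilibrium the incumbent is indifferent across rows, so the incumbent's payoff equals the payoff from Fight: (1/7)·2 + (6/7)·4 = 26/7.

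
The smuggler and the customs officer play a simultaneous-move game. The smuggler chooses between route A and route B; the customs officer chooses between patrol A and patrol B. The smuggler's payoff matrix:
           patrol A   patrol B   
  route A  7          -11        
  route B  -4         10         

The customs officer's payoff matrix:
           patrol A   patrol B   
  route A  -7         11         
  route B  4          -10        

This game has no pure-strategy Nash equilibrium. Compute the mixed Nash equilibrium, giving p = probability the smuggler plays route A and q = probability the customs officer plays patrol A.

Set the customs officer's expected payoff from patrol A equal to that from patrol B:
  the customs officer's payoff from patrol A: p·(-7) + (1−p)·4 = -11p + 4
  the customs officer's payoff from patrol B: p·11 + (1−p)·(-10) = 21p - 10
  -11p + 4 = 21p - 10  ⇒  -32p = -14  ⇒  p = 7/16.
For the smuggler to be willing to mix, the smuggler must be indifferent between route A and route B, which pins down the customs officer's mix.
  the smuggler's payoff to route A: q·7 + (1−q)·(-11) = 18q - 11
  the smuggler's payoff to route B: q·(-4) + (1−q)·10 = -14q + 10
  18q - 11 = -14q + 10  ⇒  32q = 21  ⇒  q = 21/32.

p = 7/16, q = 21/32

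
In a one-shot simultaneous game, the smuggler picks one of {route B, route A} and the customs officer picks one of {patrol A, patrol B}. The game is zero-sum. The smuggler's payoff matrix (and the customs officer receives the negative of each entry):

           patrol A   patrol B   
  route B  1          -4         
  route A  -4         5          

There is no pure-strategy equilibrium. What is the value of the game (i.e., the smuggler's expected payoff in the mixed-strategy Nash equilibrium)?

v = -11/14

For the smuggler to be willing to mix, the smuggler must be indifferent between route B and route A, which pins down the customs officer's mix.
  the smuggler's expected payoff from route B: q·1 + (1−q)·(-4) = 5q - 4
  the smuggler's expected payoff from route A: q·(-4) + (1−q)·5 = -9q + 5
  5q - 4 = -9q + 5  ⇒  14q = 9  ⇒  q = 9/14.
The value is the smuggler's expected payoff against this mix (using route B): (9/14)·1 + (5/14)·(-4) = -11/14.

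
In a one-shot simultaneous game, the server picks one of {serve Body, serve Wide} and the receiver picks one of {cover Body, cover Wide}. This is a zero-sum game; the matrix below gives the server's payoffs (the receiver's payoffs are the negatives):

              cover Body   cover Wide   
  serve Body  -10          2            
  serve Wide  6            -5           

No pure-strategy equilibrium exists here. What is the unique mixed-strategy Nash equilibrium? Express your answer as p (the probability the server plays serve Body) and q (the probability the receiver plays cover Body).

p = 11/23, q = 7/23

Set the receiver's expected payoff from cover Body equal to that from cover Wide:
  the receiver's payoff to cover Body: p·10 + (1−p)·(-6) = 16p - 6
  the receiver's payoff to cover Wide: p·(-2) + (1−p)·5 = -7p + 5
  16p - 6 = -7p + 5  ⇒  23p = 11  ⇒  p = 11/23.
Set the server's expected payoff from serve Body equal to that from serve Wide:
  the server's payoff to serve Body: q·(-10) + (1−q)·2 = -12q + 2
  the server's payoff to serve Wide: q·6 + (1−q)·(-5) = 11q - 5
  -12q + 2 = 11q - 5  ⇒  -23q = -7  ⇒  q = 7/23.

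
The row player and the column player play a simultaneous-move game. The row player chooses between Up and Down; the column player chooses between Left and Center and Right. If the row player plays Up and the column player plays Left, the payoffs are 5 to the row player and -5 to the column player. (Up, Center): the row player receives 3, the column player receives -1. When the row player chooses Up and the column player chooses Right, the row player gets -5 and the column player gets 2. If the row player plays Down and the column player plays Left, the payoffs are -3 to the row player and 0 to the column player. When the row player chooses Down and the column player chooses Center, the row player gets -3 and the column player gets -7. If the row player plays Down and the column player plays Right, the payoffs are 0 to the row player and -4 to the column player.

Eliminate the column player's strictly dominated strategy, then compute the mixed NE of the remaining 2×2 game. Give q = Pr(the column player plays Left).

The column player's strategy Center is strictly dominated by Right: 2 > -1 and -4 > -7. Eliminate Center.
For the row player to be willing to mix, the row player must be indifferent between Up and Down, which pins down the column player's mix.
  the row player's payoff to Up: q·5 + (1−q)·(-5) = 10q - 5
  the row player's payoff to Down: q·(-3) + (1−q)·0 = -3q
  10q - 5 = -3q  ⇒  13q = 5  ⇒  q = 5/13.

q = 5/13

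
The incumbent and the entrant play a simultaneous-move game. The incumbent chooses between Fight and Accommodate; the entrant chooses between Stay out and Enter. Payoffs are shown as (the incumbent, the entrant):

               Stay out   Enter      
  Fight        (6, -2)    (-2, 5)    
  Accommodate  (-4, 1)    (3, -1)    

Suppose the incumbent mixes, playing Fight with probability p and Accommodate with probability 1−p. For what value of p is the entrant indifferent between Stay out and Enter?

Set the entrant's expected payoff from Stay out equal to that from Enter:
  the entrant's payoff to Stay out: p·(-2) + (1−p)·1 = -3p + 1
  the entrant's payoff to Enter: p·5 + (1−p)·(-1) = 6p - 1
  -3p + 1 = 6p - 1  ⇒  -9p = -2  ⇒  p = 2/9.

p = 2/9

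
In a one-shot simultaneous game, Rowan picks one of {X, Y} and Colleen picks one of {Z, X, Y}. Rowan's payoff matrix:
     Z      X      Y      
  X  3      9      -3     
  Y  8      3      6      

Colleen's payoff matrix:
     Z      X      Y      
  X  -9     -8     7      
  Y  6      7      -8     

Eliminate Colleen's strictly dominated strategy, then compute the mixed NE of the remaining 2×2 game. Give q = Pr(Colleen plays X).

Colleen's strategy Z is strictly dominated by X: -8 > -9 and 7 > 6. Eliminate Z.
Colleen's mix must leave Rowan indifferent between X and Y.
  Rowan's payoff from X: q·9 + (1−q)·(-3) = 12q - 3
  Rowan's payoff from Y: q·3 + (1−q)·6 = -3q + 6
  12q - 3 = -3q + 6  ⇒  15q = 9  ⇒  q = 3/5.

q = 3/5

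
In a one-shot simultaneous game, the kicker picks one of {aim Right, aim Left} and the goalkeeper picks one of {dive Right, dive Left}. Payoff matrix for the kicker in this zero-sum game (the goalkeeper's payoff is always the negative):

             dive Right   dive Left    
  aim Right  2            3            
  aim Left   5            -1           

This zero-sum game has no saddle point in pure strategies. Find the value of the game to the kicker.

v = 17/7

The kicker's indifference between aim Right and aim Left determines the goalkeeper's mixing probability q:
  the kicker's expected payoff from aim Right: q·2 + (1−q)·3 = -q + 3
  the kicker's expected payoff from aim Left: q·5 + (1−q)·(-1) = 6q - 1
  -q + 3 = 6q - 1  ⇒  -7q = -4  ⇒  q = 4/7.
The value is the kicker's expected payoff against this mix (using aim Right): (4/7)·2 + (3/7)·3 = 17/7.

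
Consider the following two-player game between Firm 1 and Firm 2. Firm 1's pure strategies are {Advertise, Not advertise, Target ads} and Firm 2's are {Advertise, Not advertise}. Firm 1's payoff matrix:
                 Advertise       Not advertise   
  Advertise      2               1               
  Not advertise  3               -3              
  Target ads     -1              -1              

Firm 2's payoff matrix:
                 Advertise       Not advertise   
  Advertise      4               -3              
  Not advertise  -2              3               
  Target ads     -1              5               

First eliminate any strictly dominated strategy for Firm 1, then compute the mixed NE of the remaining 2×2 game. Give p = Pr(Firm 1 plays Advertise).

Firm 1's strategy Target ads is strictly dominated by Advertise: 2 > -1 and 1 > -1. Eliminate Target ads.
Set Firm 2's expected payoff from Advertise equal to that from Not advertise:
  Firm 2's payoff to Advertise: p·4 + (1−p)·(-2) = 6p - 2
  Firm 2's payoff to Not advertise: p·(-3) + (1−p)·3 = -6p + 3
  6p - 2 = -6p + 3  ⇒  12p = 5  ⇒  p = 5/12.

p = 5/12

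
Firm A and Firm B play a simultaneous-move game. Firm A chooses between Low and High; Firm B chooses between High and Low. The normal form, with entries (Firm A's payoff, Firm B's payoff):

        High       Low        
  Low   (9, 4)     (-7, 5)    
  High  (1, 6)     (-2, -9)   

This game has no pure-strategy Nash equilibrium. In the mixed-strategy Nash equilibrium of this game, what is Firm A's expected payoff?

In a mixed equilibrium Firm A is indifferent between Low and High; this condition fixes q.
  Firm A's payoff to Low: q·9 + (1−q)·(-7) = 16q - 7
  Firm A's payoff to High: q·1 + (1−q)·(-2) = 3q - 2
  16q - 7 = 3q - 2  ⇒  13q = 5  ⇒  q = 5/13.
At equilibrium Firm A is indifferent across rows, so Firm A's payoff equals the payoff from Low: (5/13)·9 + (8/13)·(-7) = -11/13.

-11/13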